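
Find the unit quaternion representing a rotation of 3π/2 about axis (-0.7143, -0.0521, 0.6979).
-0.7071 - 0.5051i - 0.0368j + 0.4935k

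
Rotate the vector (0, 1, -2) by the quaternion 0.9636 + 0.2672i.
(0, 1.887, -1.199)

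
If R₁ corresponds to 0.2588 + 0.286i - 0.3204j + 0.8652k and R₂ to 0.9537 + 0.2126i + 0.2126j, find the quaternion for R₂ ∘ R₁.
0.2541 + 0.5117i - 0.4345j + 0.6962k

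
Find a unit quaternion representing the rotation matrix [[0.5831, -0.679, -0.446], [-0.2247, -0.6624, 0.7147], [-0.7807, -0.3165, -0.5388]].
-0.309 + 0.8343i - 0.2708j - 0.3676k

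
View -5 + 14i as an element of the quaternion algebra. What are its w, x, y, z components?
-5 + 14i + 0j + 0k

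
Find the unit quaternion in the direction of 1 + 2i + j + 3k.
0.2582 + 0.5164i + 0.2582j + 0.7746k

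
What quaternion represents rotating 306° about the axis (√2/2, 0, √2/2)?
-0.891 + 0.321i + 0.321k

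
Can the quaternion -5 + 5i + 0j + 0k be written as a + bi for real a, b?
Yes. The quaternion -5 + 5i has j- and k-coefficients y = z = 0, so it lies in the complex subalgebra spanned by 1 and i.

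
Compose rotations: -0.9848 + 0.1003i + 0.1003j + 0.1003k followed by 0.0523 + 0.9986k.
-0.1517 - 0.0949i + 0.1054j - 0.9782k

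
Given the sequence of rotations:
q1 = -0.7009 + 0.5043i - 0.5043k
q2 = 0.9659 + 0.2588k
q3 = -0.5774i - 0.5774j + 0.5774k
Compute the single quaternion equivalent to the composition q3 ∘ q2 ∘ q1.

q2 · q1 = -0.5465 + 0.4871i + 0.1305j - 0.6685k
q3 · q2 · q1 = 0.7426 + 0.6262i + 0.2108j - 0.1096k
0.7426 + 0.6262i + 0.2108j - 0.1096k


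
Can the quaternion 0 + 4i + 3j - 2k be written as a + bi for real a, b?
No. The quaternion 4i + 3j - 2k has j-coefficient y = 3 and k-coefficient z = -2, not both zero, so it does not lie in the complex subalgebra spanned by 1 and i.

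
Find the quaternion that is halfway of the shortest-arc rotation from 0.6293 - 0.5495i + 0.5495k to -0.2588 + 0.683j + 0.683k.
0.2379 - 0.3529i + 0.4386j + 0.7915k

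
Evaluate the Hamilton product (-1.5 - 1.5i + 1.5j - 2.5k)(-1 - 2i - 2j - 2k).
-3.5 - 3.5i + 3.5j + 11.5k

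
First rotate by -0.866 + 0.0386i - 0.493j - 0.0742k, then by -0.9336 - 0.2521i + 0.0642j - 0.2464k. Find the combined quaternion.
0.8316 + 0.056i + 0.3765j + 0.4045k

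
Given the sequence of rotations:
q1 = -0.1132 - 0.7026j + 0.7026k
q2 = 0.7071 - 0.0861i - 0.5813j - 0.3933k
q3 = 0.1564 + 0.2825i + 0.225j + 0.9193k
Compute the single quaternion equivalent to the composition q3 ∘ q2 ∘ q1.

q2 · q1 = -0.2121 - 0.675i - 0.3705j + 0.6018k
q3 · q2 · q1 = -0.3124 + 0.3105i - 0.8962j - 0.0537k
-0.3124 + 0.3105i - 0.8962j - 0.0537k


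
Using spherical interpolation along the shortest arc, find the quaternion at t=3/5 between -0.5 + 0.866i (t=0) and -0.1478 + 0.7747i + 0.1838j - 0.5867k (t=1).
-0.3099 + 0.8666i + 0.1169j - 0.3732k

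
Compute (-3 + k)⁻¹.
-0.3 - 0.1k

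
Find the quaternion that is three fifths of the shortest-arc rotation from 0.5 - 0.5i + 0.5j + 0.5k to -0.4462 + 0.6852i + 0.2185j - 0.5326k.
0.5028 - 0.6556i + 0.0777j + 0.558k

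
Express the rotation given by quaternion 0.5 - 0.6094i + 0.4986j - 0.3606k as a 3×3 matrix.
[[0.2427, -0.2471, 0.9381], [-0.9683, -0.0028, 0.2498], [-0.0591, -0.969, -0.2399]]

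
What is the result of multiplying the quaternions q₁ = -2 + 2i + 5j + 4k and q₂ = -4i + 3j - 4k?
9 - 24i - 14j + 34k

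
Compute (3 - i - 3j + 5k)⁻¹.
0.0682 + 0.0227i + 0.0682j - 0.1136k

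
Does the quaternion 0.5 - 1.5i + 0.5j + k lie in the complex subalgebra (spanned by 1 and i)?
No. The quaternion 0.5 - 1.5i + 0.5j + k has j-coefficient y = 0.5 and k-coefficient z = 1, not both zero, so it does not lie in the complex subalgebra spanned by 1 and i.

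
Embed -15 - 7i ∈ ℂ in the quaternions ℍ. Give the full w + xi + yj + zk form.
-15 - 7i + 0j + 0k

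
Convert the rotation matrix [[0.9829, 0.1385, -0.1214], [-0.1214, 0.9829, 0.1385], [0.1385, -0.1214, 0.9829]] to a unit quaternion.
0.9936 - 0.0654i - 0.0654j - 0.0654k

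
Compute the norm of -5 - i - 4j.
√42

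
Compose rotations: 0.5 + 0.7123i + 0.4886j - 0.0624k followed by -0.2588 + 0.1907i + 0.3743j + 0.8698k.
-0.3938 - 0.5373i + 0.6922j + 0.2776k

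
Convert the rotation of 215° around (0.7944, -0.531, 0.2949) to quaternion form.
-0.3007 + 0.7576i - 0.5064j + 0.2813k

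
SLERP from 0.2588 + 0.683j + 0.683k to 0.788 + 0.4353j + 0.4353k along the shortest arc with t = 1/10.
0.3206 + 0.6698j + 0.6698k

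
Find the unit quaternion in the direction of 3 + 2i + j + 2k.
0.7071 + 0.4714i + 0.2357j + 0.4714k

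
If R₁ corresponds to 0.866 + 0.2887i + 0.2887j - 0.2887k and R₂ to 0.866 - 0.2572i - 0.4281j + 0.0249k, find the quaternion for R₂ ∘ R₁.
0.955 + 0.1437i - 0.1878j - 0.1791k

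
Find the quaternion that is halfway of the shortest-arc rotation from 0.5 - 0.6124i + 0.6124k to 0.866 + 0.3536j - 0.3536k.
0.8758 - 0.3926i + 0.2267j + 0.1659k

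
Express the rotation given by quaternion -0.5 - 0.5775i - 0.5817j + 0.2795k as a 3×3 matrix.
[[0.167, 0.9514, 0.2589], [0.3924, 0.1767, -0.9027], [-0.9045, 0.2523, -0.3438]]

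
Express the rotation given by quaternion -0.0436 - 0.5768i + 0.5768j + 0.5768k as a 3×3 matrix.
[[-0.3308, -0.6151, -0.7157], [-0.7157, -0.3308, 0.6151], [-0.6151, 0.7157, -0.3308]]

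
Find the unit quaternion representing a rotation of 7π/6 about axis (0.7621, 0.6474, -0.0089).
-0.2588 + 0.7361i + 0.6253j - 0.0086k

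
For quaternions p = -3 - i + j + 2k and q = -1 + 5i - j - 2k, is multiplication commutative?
No: pq = 13 - 14i + 10j ≠ 13 - 14i - 6j + 8k = qp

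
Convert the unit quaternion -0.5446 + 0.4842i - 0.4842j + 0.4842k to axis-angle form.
axis = (√3/3, -√3/3, √3/3), θ = 246°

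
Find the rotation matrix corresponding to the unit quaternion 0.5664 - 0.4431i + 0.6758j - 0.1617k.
[[0.0343, -0.4157, 0.9088], [-0.7821, 0.555, 0.2834], [-0.6222, -0.7205, -0.3061]]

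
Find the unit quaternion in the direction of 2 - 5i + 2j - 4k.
0.2857 - 0.7143i + 0.2857j - 0.5714k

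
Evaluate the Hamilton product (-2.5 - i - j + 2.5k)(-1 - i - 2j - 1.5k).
3.25 + 10i + 2j + 2.25k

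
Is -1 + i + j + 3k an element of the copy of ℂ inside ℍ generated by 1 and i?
No. The quaternion -1 + i + j + 3k has j-coefficient y = 1 and k-coefficient z = 3, not both zero, so it does not lie in the complex subalgebra spanned by 1 and i.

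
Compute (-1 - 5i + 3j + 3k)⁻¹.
-0.0227 + 0.1136i - 0.0682j - 0.0682k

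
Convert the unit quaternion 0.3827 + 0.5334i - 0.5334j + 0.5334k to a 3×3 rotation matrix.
[[-0.1381, -0.9773, 0.1608], [-0.1608, -0.1381, -0.9773], [0.9773, -0.1608, -0.1381]]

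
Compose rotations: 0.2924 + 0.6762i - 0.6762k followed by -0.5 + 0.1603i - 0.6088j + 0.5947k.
0.1475 + 0.1204i + 0.3325j + 0.9237k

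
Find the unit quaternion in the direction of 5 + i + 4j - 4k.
0.6565 + 0.1313i + 0.5252j - 0.5252k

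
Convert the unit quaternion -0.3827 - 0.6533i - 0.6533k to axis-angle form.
axis = (-√2/2, 0, -√2/2), θ = 5π/4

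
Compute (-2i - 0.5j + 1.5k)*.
2i + 0.5j - 1.5k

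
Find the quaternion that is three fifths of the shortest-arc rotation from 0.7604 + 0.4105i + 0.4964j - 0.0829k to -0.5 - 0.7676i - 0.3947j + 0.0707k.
0.6201 + 0.6402i + 0.4467j - 0.0775k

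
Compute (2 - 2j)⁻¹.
0.25 + 0.25j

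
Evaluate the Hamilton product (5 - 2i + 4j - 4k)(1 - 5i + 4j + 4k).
-5 + 5i + 52j + 28k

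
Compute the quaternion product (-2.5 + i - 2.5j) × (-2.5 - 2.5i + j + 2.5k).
11.25 - 2.5i + 1.25j - 11.5k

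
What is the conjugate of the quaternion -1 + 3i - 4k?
-1 - 3i + 4k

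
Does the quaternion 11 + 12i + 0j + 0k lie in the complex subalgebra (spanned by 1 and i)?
Yes. The quaternion 11 + 12i has j- and k-coefficients y = z = 0, so it lies in the complex subalgebra spanned by 1 and i.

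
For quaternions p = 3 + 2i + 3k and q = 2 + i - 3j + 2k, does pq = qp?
No: pq = -2 + 16i - 10j + 6k ≠ -2 - 2i - 8j + 18k = qp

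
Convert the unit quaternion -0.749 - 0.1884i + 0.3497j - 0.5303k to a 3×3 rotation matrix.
[[0.193, -0.9262, -0.324], [0.6626, 0.3666, -0.6531], [0.7237, -0.0887, 0.6844]]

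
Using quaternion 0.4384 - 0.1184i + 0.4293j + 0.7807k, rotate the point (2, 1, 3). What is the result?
(-1.387, 3.241, 1.254)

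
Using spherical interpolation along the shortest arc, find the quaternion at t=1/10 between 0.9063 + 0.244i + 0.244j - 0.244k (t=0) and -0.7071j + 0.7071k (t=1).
0.8591 + 0.2313i + 0.3229j - 0.3229k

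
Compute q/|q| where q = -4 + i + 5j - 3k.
-0.5601 + 0.14i + 0.7001j - 0.4201k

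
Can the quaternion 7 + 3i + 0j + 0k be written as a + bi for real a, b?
Yes. The quaternion 7 + 3i has j- and k-coefficients y = z = 0, so it lies in the complex subalgebra spanned by 1 and i.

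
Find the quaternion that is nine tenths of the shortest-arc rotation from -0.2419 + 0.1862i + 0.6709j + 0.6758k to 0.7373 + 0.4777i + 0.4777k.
0.6741 + 0.4837i + 0.0918j + 0.5507k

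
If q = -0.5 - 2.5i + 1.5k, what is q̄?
-0.5 + 2.5i - 1.5k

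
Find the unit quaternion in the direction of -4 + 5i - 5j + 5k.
-0.4193 + 0.5241i - 0.5241j + 0.5241k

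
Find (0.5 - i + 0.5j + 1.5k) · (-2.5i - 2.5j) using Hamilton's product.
-1.25 + 2.5i - 5j + 3.75k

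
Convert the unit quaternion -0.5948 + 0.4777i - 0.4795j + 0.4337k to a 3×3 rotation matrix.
[[0.164, 0.0578, 0.9848], [-0.974, 0.1674, 0.1524], [-0.1561, -0.9842, 0.0838]]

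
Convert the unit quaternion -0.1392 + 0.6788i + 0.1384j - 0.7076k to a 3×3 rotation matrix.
[[-0.0397, -0.0091, -0.9992], [0.3849, -0.9229, -0.0069], [-0.9221, -0.3848, 0.0402]]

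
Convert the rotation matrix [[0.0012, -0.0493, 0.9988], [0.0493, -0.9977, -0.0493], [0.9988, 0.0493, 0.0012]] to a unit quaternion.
0.0349 + 0.7067i + 0.7067k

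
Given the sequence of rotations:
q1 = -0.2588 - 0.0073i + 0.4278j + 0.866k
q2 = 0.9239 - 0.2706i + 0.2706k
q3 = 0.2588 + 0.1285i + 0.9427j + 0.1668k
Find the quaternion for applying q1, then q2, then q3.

q2 · q1 = -0.4754 - 0.0525i + 0.6276j + 0.6143k
q3 · q2 · q1 = -0.8104 + 0.3997i - 0.3734j + 0.2098k
-0.8104 + 0.3997i - 0.3734j + 0.2098k


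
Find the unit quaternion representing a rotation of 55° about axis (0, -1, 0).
0.887 - 0.4617j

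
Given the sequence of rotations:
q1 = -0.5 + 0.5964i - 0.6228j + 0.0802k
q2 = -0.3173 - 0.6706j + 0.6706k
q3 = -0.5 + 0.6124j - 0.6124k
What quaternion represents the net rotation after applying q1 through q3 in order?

q2 · q1 = -0.3128 + 0.1746i + 0.9329j + 0.0392k
q3 · q2 · q1 = -0.3909 + 0.508i - 0.7649j + 0.065k
-0.3909 + 0.508i - 0.7649j + 0.065k


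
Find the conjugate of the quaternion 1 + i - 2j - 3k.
1 - i + 2j + 3k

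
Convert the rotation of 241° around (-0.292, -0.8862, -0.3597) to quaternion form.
-0.5075 - 0.2516i - 0.7636j - 0.3099k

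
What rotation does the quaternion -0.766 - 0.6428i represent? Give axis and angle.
axis = (-1, 0, 0), θ = 280°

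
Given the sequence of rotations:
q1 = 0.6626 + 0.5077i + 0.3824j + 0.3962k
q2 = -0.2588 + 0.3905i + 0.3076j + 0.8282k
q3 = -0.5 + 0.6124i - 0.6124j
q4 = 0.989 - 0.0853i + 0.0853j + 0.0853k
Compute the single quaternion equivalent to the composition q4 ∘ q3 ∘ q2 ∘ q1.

q2 · q1 = -0.8155 - 0.0675i + 0.3706j + 0.4394k
q3 · q2 · q1 = 0.676 - 0.7348i + 0.045j - 0.0341k
q4 · q3 · q2 · q1 = 0.605 - 0.7911i + 0.0366j + 0.0828k
0.605 - 0.7911i + 0.0366j + 0.0828k


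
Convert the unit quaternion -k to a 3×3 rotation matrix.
[[-1, 0, 0], [0, -1, 0], [0, 0, 1]]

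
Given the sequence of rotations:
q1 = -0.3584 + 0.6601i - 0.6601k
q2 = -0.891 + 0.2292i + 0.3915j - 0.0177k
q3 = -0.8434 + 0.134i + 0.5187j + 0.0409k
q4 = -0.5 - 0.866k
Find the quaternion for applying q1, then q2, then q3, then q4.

q2 · q1 = 0.1564 - 0.9287i - 0.0007j + 0.3361k
q3 · q2 · q1 = -0.0208 + 0.9786i - 0.0013j + 0.2046k
q4 · q3 · q2 · q1 = 0.1876 - 0.4904i - 0.8468j - 0.0843k
0.1876 - 0.4904i - 0.8468j - 0.0843k


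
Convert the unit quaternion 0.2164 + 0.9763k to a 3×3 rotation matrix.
[[-0.9063, -0.4225, 0], [0.4225, -0.9063, 0], [0, 0, 1]]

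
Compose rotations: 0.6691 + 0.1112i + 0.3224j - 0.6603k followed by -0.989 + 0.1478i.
-0.6782 - 0.0111i - 0.2213j + 0.7007k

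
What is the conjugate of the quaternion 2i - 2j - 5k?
-2i + 2j + 5k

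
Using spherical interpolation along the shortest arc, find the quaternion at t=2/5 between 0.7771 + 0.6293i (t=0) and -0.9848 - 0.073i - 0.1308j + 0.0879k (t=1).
0.9028 + 0.4248i + 0.0553j - 0.0372k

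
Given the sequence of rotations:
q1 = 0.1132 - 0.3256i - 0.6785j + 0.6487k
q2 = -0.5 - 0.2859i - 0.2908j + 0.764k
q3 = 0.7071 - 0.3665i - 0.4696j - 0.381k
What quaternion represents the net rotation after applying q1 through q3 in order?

q2 · q1 = -0.8426 + 0.4602i + 0.243j - 0.1386k
q3 · q2 · q1 = -0.3658 + 0.7919i + 0.3414j + 0.3501k
-0.3658 + 0.7919i + 0.3414j + 0.3501k


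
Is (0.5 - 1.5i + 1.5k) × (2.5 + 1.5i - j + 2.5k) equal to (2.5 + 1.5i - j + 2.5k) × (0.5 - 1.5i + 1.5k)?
No: pq = -0.25 - 1.5i + 5.5j + 6.5k ≠ -0.25 - 4.5i - 6.5j + 3.5k = qp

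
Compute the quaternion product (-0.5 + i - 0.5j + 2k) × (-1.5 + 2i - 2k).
2.75 - 1.5i + 6.75j - k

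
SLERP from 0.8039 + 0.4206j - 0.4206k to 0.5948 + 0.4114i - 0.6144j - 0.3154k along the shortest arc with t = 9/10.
0.6671 + 0.3897i - 0.5277j - 0.353k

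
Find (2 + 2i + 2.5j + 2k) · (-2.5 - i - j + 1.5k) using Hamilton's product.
-3.5 - 1.25i - 13.25j - 1.5k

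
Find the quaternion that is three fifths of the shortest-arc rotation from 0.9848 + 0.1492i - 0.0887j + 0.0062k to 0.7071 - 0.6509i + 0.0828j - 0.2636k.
0.9157 - 0.363i + 0.0145j - 0.1717k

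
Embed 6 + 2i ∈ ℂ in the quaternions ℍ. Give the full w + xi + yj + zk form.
6 + 2i + 0j + 0k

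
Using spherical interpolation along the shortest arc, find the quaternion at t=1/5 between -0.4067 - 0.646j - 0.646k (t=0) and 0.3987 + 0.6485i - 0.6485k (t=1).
-0.2578 + 0.1739i - 0.5794j - 0.7534k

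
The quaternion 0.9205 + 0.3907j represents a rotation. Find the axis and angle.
axis = (0, 1, 0), θ = 46°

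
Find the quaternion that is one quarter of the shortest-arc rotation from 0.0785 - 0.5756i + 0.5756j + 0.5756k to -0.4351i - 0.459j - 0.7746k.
0.0646 - 0.3416i + 0.6133j + 0.7092k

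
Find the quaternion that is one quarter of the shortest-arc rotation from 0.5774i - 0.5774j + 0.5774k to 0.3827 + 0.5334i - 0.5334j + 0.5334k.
0.098 + 0.5746i - 0.5746j + 0.5746k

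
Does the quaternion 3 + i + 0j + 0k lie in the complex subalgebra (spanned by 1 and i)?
Yes. The quaternion 3 + i has j- and k-coefficients y = z = 0, so it lies in the complex subalgebra spanned by 1 and i.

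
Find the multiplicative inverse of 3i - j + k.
-0.2727i + 0.0909j - 0.0909k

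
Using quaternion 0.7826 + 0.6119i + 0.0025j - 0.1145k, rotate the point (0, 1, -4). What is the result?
(0.727, 4.058, -0.047)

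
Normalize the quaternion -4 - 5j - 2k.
-0.5963 - 0.7454j - 0.2981k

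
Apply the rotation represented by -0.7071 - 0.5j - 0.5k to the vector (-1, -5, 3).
(5.657, -1.707, -0.293)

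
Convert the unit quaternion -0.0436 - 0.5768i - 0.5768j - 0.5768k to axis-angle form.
axis = (-√3/3, -√3/3, -√3/3), θ = 185°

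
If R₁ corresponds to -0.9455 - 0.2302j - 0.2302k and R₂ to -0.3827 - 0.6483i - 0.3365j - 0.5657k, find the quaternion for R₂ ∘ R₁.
0.1542 + 0.5602i + 0.257j + 0.7722k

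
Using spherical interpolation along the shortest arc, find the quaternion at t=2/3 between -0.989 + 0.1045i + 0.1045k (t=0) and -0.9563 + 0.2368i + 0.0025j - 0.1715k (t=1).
-0.9776 + 0.1946i + 0.0017j - 0.08k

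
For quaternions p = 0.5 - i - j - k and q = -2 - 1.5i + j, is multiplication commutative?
No: pq = -1.5 + 2.25i + 4j - 0.5k ≠ -1.5 + 0.25i + j + 4.5k = qp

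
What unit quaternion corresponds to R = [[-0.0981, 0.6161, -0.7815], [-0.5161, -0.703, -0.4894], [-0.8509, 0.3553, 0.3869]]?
-0.3827 - 0.5518i - 0.0453j + 0.7396k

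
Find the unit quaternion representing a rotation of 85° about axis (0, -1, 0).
0.7373 - 0.6756j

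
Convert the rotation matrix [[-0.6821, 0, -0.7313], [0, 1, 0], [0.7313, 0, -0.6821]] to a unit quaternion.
-0.3987 + 0.9171j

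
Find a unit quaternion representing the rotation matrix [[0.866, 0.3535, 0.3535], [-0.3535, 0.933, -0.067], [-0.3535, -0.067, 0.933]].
0.9659 + 0.183j - 0.183k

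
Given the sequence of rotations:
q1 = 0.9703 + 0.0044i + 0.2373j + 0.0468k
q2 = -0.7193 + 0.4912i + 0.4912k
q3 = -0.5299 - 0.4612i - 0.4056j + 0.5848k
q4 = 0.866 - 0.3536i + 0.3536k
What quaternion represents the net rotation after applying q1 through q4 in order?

q2 · q1 = -0.7231 + 0.3569i - 0.1915j + 0.5595k
q3 · q2 · q1 = 0.1429 + 0.0294i + 0.8615j - 0.4863k
q4 · q3 · q2 · q1 = 0.3061 - 0.3297i + 0.5845j - 0.6752k
0.3061 - 0.3297i + 0.5845j - 0.6752k


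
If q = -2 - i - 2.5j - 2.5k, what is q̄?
-2 + i + 2.5j + 2.5k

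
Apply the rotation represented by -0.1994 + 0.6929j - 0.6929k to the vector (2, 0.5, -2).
(-1.426, 2.493, -0.007)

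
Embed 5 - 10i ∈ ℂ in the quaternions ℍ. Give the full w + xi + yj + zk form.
5 - 10i + 0j + 0k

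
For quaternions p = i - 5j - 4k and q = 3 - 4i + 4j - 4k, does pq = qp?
No: pq = 8 + 39i + 5j - 28k ≠ 8 - 33i - 35j + 4k = qp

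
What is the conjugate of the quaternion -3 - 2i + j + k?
-3 + 2i - j - k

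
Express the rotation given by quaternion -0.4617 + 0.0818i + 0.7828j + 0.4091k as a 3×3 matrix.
[[-0.5603, 0.5058, -0.6559], [-0.2497, 0.6519, 0.716], [0.7898, 0.565, -0.2389]]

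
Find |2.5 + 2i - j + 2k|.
3.905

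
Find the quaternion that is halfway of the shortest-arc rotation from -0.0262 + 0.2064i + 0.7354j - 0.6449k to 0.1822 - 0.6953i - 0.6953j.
-0.1144 + 0.4949i + 0.7853j - 0.354k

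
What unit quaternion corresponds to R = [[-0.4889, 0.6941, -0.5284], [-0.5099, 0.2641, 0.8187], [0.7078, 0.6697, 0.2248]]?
-0.5 + 0.0745i + 0.6181j + 0.602k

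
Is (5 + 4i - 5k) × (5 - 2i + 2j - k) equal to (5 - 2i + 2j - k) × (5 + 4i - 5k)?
No: pq = 28 + 20i + 24j - 22k ≠ 28 - 4j - 38k = qp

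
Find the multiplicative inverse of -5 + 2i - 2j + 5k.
-0.0862 - 0.0345i + 0.0345j - 0.0862k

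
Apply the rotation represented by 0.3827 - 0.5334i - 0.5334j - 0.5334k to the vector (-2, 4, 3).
(4.668, 2.058, -1.726)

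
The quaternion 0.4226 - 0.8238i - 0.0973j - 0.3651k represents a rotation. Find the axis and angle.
axis = (-0.909, -0.1074, -0.4028), θ = 130°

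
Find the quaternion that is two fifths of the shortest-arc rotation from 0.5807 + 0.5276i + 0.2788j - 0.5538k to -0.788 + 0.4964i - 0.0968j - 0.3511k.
0.9203 + 0.1344i + 0.2789j - 0.2394k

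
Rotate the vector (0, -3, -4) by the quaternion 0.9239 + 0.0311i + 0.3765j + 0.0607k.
(-2.532, -2.925, -3.168)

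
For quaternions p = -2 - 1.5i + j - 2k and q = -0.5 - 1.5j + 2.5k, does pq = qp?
No: pq = 7.5 + 0.25i + 6.25j - 1.75k ≠ 7.5 + 1.25i - 1.25j - 6.25k = qp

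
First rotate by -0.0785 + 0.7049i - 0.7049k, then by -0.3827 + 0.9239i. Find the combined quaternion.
-0.6212 - 0.3423i + 0.6513j + 0.2698k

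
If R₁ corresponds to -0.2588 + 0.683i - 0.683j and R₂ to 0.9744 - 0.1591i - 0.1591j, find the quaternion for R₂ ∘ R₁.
-0.2522 + 0.7067i - 0.6243j + 0.2173k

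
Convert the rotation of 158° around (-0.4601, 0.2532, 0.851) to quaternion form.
0.1908 - 0.4516i + 0.2485j + 0.8354k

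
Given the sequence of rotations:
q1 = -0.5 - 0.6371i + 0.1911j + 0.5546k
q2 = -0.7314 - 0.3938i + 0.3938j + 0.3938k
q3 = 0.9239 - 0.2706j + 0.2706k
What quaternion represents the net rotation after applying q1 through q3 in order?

q2 · q1 = -0.1788 + 0.806i - 0.3692j - 0.4269k
q3 · q2 · q1 = -0.1496 + 0.9601i - 0.0746j - 0.2247k
-0.1496 + 0.9601i - 0.0746j - 0.2247k


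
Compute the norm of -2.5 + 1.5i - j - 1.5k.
3.428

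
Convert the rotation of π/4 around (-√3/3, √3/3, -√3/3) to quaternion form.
0.9239 - 0.2209i + 0.2209j - 0.2209k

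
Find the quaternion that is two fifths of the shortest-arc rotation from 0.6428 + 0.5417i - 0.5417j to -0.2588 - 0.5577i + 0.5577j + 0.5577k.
0.5171 + 0.5812i - 0.5812j - 0.2388k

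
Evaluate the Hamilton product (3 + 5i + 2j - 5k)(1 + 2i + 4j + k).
-10 + 33i - j + 14k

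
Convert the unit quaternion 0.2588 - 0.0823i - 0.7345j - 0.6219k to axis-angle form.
axis = (-0.0852, -0.7604, -0.6438), θ = 5π/6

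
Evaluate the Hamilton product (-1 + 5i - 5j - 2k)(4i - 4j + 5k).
-30 - 37i - 29j - 5k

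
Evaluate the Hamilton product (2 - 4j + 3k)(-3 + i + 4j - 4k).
22 + 6i + 23j - 13k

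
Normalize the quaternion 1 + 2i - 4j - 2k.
0.2 + 0.4i - 0.8j - 0.4k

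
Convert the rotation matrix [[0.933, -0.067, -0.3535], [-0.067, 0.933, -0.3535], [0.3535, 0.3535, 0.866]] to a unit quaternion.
0.9659 + 0.183i - 0.183j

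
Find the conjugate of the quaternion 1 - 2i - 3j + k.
1 + 2i + 3j - k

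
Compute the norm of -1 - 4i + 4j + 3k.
√42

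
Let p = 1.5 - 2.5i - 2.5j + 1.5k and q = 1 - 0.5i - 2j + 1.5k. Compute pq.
-7 - 4i - 2.5j + 7.5k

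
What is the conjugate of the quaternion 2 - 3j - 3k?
2 + 3j + 3k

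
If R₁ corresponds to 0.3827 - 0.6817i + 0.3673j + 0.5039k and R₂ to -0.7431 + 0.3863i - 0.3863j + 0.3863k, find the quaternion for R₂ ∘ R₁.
-0.0738 + 0.3179i - 0.8788j - 0.3481k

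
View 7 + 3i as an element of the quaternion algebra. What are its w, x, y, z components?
7 + 3i + 0j + 0k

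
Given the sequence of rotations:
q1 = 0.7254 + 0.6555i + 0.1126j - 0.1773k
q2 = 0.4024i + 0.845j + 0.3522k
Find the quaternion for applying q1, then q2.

q2 · q1 = -0.2965 + 0.1024i + 0.9152j - 0.2531k
-0.2965 + 0.1024i + 0.9152j - 0.2531k


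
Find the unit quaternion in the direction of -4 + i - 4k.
-0.6963 + 0.1741i - 0.6963k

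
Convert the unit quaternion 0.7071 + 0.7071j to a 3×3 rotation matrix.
[[0, 0, 1], [0, 1, 0], [-1, 0, 0]]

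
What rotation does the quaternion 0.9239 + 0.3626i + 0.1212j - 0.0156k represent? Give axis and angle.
axis = (0.9476, 0.3167, -0.0408), θ = π/4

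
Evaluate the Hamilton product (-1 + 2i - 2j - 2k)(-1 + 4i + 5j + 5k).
13 - 6i - 21j + 15k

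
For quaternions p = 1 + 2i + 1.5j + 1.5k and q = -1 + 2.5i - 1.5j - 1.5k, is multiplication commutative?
No: pq = -1.5 + 0.5i + 3.75j - 9.75k ≠ -1.5 + 0.5i - 9.75j + 3.75k = qp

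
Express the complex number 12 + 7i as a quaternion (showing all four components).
12 + 7i + 0j + 0k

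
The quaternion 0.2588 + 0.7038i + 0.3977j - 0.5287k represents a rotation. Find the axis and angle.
axis = (0.7286, 0.4117, -0.5473), θ = 5π/6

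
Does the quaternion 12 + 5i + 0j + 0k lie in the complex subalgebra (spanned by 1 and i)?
Yes. The quaternion 12 + 5i has j- and k-coefficients y = z = 0, so it lies in the complex subalgebra spanned by 1 and i.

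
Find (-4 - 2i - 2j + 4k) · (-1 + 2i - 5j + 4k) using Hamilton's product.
-18 + 6i + 38j - 6k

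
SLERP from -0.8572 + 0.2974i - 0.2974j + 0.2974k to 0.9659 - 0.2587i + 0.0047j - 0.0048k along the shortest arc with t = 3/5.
-0.9434 + 0.2805i - 0.125j + 0.1251k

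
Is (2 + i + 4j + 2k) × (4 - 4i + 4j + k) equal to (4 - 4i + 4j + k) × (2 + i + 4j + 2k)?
No: pq = -6 - 8i + 15j + 30k ≠ -6 + 33j - 10k = qp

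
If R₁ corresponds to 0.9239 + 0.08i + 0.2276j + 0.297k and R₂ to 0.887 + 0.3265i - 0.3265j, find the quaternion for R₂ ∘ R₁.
0.8677 + 0.2756i - 0.1967j + 0.3639k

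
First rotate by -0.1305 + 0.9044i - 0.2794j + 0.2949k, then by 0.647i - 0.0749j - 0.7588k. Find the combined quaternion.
-0.3823 - 0.3185i - 0.8673j - 0.014k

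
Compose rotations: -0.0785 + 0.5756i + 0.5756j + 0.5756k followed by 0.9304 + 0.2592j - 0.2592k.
-0.073 + 0.8339i + 0.366j + 0.4067k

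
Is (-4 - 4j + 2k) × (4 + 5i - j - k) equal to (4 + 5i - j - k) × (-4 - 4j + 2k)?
No: pq = -18 - 14i - 2j + 32k ≠ -18 - 26i - 22j - 8k = qp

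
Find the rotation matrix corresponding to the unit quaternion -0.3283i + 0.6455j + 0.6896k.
[[-0.7844, -0.4238, -0.4528], [-0.4238, -0.1667, 0.8903], [-0.4528, 0.8903, -0.0489]]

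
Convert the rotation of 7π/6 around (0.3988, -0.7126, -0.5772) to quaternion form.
-0.2588 + 0.3852i - 0.6883j - 0.5575k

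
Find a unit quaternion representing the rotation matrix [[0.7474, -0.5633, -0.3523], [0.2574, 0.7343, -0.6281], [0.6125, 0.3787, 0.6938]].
0.891 + 0.2825i - 0.2707j + 0.2303k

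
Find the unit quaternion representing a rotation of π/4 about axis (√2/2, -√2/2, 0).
0.9239 + 0.2706i - 0.2706j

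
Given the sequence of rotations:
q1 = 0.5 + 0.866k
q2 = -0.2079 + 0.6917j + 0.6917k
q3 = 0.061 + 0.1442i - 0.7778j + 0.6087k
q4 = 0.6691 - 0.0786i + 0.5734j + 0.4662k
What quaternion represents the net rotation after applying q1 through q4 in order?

q2 · q1 = -0.703 + 0.599i + 0.3458j + 0.1658k
q3 · q2 · q1 = 0.0388 - 0.4043i + 0.9086j + 0.098k
q4 · q3 · q2 · q1 = -0.5725 - 0.641i + 0.4494j + 0.2441k
-0.5725 - 0.641i + 0.4494j + 0.2441k


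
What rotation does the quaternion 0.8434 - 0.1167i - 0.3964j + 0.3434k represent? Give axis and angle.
axis = (-0.2172, -0.7378, 0.6391), θ = 65°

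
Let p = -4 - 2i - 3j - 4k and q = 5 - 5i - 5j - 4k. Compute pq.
-61 + 2i + 17j - 9k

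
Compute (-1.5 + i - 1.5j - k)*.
-1.5 - i + 1.5j + k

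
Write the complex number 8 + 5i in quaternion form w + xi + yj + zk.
8 + 5i + 0j + 0k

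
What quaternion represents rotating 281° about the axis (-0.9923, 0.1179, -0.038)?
-0.7716 - 0.6312i + 0.075j - 0.0242k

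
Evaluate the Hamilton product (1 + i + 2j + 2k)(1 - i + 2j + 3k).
-8 + 2i - j + 9k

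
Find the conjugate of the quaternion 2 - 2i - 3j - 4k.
2 + 2i + 3j + 4k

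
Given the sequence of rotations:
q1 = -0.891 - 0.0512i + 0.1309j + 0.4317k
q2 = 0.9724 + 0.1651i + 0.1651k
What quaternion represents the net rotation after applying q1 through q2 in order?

q2 · q1 = -0.9292 - 0.2185i + 0.0476j + 0.2943k
-0.9292 - 0.2185i + 0.0476j + 0.2943k


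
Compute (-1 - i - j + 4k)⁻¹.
-0.0526 + 0.0526i + 0.0526j - 0.2105k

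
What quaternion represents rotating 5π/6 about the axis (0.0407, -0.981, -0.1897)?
0.2588 + 0.0393i - 0.9476j - 0.1832k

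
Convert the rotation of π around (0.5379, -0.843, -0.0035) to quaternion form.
0.5379i - 0.843j - 0.0035k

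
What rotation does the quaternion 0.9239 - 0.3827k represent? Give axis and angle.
axis = (0, 0, -1), θ = π/4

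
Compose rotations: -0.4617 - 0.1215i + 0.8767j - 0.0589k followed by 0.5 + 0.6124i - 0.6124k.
-0.1925 + 0.1934i + 0.5488j + 0.7902k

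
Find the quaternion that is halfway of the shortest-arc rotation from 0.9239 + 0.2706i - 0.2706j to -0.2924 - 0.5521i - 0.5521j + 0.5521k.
0.7631 + 0.5162i + 0.1766j - 0.3464k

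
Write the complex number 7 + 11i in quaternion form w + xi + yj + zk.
7 + 11i + 0j + 0k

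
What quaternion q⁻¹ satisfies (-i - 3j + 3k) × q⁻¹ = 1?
0.0526i + 0.1579j - 0.1579k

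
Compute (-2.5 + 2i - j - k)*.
-2.5 - 2i + j + k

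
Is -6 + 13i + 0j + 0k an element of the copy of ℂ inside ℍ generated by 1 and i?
Yes. The quaternion -6 + 13i has j- and k-coefficients y = z = 0, so it lies in the complex subalgebra spanned by 1 and i.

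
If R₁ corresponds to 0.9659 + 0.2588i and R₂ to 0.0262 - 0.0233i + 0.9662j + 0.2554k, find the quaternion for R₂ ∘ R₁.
0.0313 - 0.0157i + 0.9994j - 0.0034k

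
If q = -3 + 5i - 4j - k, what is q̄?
-3 - 5i + 4j + k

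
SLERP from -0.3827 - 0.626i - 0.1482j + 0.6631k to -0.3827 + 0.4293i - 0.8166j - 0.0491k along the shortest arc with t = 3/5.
0.0843 - 0.7036i + 0.5656j + 0.4218k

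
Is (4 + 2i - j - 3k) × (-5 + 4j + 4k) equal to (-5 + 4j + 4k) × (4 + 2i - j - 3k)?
No: pq = -4 - 2i + 13j + 39k ≠ -4 - 18i + 29j + 23k = qp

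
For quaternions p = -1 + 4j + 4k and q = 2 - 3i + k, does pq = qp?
No: pq = -6 + 7i - 4j + 19k ≠ -6 - i + 20j - 5k = qp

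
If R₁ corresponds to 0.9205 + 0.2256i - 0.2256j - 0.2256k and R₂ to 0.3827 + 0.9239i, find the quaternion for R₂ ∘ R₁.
0.1438 + 0.9368i + 0.1221j - 0.2948k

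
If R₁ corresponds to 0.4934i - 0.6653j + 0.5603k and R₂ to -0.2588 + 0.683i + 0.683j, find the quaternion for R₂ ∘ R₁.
0.1174 + 0.255i - 0.2105j - 0.9364k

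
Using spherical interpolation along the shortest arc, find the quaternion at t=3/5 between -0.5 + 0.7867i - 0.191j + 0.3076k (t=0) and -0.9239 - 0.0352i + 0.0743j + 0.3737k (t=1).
-0.8527 + 0.3411i - 0.0386j + 0.3938k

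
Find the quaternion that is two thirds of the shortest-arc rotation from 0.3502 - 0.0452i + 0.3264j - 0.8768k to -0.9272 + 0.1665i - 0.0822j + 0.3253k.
0.7959 - 0.1363i + 0.1811j - 0.5614k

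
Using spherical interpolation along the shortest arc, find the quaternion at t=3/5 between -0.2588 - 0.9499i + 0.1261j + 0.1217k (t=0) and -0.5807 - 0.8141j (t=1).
-0.6086 - 0.5442i - 0.5732j + 0.0697k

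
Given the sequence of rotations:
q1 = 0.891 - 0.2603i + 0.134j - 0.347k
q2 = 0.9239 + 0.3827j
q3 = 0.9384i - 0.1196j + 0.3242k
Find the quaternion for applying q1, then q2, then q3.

q2 · q1 = 0.7719 - 0.3733i + 0.4648j - 0.221k
q3 · q2 · q1 = 0.4775 + 0.6001i - 0.006j + 0.6418k
0.4775 + 0.6001i - 0.006j + 0.6418k


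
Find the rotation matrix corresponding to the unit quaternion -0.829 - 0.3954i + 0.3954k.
[[0.6873, 0.6556, -0.3127], [-0.6556, 0.3746, -0.6556], [-0.3127, 0.6556, 0.6873]]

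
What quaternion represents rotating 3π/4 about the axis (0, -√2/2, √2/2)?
0.3827 - 0.6533j + 0.6533k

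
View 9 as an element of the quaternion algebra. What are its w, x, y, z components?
9 + 0i + 0j + 0k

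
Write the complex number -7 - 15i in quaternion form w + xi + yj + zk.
-7 - 15i + 0j + 0k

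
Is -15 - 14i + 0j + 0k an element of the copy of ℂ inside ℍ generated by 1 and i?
Yes. The quaternion -15 - 14i has j- and k-coefficients y = z = 0, so it lies in the complex subalgebra spanned by 1 and i.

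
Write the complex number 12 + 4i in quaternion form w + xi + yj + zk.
12 + 4i + 0j + 0k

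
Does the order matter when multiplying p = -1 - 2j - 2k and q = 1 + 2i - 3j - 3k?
Yes: pq = -13 - 2i - 3j + 5k ≠ -13 - 2i + 5j - 3k = qp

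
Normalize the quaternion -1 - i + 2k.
-0.4082 - 0.4082i + 0.8165k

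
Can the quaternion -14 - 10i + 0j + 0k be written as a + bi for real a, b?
Yes. The quaternion -14 - 10i has j- and k-coefficients y = z = 0, so it lies in the complex subalgebra spanned by 1 and i.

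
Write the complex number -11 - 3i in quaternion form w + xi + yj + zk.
-11 - 3i + 0j + 0k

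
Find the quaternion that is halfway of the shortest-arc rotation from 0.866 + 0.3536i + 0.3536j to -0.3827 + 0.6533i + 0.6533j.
0.3214 + 0.6696i + 0.6696j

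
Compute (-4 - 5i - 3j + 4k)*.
-4 + 5i + 3j - 4k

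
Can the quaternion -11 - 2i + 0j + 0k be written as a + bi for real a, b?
Yes. The quaternion -11 - 2i has j- and k-coefficients y = z = 0, so it lies in the complex subalgebra spanned by 1 and i.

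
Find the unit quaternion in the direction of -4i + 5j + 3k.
-0.5657i + 0.7071j + 0.4243k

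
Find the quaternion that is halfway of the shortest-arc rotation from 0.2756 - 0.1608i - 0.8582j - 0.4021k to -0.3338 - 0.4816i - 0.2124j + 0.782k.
0.4024 + 0.2118i - 0.4264j - 0.7819k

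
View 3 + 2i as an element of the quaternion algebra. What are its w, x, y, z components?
3 + 2i + 0j + 0k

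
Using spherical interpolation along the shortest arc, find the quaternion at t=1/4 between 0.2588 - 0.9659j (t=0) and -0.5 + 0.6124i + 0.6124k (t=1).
0.408 - 0.2177i - 0.8595j - 0.2177k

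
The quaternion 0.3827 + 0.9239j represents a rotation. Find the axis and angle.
axis = (0, 1, 0), θ = 3π/4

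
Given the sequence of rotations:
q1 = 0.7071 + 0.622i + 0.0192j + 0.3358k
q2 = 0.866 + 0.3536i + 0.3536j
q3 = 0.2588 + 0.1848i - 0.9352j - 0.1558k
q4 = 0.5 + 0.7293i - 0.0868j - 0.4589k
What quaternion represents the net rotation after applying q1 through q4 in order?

q2 · q1 = 0.3856 + 0.9074i + 0.1479j + 0.0777k
q3 · q2 · q1 = 0.0825 + 0.2565i - 0.4781j + 0.836k
q4 · q3 · q2 · q1 = 0.1963 - 0.1035i - 0.9736j + 0.0537k
0.1963 - 0.1035i - 0.9736j + 0.0537k


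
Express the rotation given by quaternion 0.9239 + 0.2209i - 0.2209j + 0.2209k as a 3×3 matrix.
[[0.8048, -0.5058, -0.3106], [0.3106, 0.8048, -0.5058], [0.5058, 0.3106, 0.8048]]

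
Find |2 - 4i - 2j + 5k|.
7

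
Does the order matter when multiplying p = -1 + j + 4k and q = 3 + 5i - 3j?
Yes: pq = 7i + 26j + 7k ≠ -17i - 14j + 17k = qp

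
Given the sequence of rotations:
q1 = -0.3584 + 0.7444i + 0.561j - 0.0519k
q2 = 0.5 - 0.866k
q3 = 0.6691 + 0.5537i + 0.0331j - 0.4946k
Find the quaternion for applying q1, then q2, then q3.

q2 · q1 = -0.2241 + 0.858i - 0.3642j + 0.2844k
q3 · q2 · q1 = -0.4723 + 0.2793i - 0.8329j + 0.0711k
-0.4723 + 0.2793i - 0.8329j + 0.0711k


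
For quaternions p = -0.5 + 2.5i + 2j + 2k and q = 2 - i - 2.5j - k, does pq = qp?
No: pq = 8.5 + 8.5i + 5.75j + 0.25k ≠ 8.5 + 2.5i + 4.75j + 8.75k = qp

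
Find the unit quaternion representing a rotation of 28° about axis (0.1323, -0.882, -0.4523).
0.9703 + 0.032i - 0.2134j - 0.1094k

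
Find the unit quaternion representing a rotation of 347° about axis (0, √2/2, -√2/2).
-0.9936 + 0.08j - 0.08k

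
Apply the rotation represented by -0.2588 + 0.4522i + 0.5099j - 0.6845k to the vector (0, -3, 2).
(-2.087, 0.11, 2.938)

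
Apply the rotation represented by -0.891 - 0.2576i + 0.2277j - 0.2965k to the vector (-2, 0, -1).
(-1.188, -0.228, -1.881)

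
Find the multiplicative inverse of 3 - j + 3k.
0.1579 + 0.0526j - 0.1579k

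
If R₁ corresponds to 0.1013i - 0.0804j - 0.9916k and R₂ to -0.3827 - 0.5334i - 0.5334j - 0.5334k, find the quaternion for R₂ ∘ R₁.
-0.5178 + 0.4473i - 0.5522j + 0.4764k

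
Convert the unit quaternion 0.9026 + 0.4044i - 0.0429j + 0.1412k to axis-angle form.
axis = (0.9394, -0.0997, 0.328), θ = 51°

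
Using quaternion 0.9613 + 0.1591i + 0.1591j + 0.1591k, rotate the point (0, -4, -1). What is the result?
(0.665, -3.34, -2.325)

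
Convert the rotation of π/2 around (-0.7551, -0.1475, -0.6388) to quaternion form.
0.7071 - 0.5339i - 0.1043j - 0.4517k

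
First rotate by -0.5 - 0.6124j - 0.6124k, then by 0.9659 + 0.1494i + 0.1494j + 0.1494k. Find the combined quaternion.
-0.3 - 0.0747i - 0.5747j - 0.7577k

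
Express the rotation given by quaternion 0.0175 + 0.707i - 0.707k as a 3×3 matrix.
[[0.0003, 0.0247, -0.9997], [-0.0247, -0.9994, -0.0247], [-0.9997, 0.0247, 0.0003]]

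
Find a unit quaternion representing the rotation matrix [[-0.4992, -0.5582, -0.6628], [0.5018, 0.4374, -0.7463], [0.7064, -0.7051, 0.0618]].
0.5 + 0.0206i - 0.6846j + 0.53k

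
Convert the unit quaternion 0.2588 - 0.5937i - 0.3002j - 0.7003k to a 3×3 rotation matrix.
[[-0.1611, 0.7189, 0.6762], [-0.006, -0.6858, 0.7278], [0.9869, 0.1132, 0.1148]]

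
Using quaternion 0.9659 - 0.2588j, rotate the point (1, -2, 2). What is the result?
(-0.134, -2, 2.232)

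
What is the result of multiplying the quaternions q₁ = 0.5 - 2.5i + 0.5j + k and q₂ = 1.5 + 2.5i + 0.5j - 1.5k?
8.25 - 3.75i - 0.25j - 1.75k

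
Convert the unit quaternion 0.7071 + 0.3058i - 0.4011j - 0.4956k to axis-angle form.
axis = (0.4325, -0.5672, -0.7009), θ = π/2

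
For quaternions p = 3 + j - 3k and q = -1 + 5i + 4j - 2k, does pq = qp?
No: pq = -13 + 25i - 4j - 8k ≠ -13 + 5i + 26j + 2k = qp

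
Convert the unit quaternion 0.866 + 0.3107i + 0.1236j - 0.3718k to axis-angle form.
axis = (0.6213, 0.2472, -0.7435), θ = π/3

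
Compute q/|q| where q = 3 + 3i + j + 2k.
0.6255 + 0.6255i + 0.2085j + 0.417k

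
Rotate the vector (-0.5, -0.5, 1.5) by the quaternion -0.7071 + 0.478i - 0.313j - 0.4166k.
(0.282, 1.162, 1.149)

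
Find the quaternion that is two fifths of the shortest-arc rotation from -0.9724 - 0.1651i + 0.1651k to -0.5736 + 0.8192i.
-0.9527 + 0.2816i + 0.1146k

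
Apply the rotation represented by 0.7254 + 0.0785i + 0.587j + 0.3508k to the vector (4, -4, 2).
(3.739, 0.034, -4.692)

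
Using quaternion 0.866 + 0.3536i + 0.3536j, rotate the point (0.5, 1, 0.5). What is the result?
(0.931, 0.569, 0.556)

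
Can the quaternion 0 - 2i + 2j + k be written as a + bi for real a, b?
No. The quaternion -2i + 2j + k has j-coefficient y = 2 and k-coefficient z = 1, not both zero, so it does not lie in the complex subalgebra spanned by 1 and i.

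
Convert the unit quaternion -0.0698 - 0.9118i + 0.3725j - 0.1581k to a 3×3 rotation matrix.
[[0.6725, -0.7014, 0.2363], [-0.6572, -0.7127, -0.2451], [0.3403, 0.0095, -0.9403]]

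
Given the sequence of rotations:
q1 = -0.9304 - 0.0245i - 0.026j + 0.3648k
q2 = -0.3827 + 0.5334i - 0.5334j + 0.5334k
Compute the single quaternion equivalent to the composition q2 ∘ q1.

q2 · q1 = 0.1607 - 0.6676i + 0.2986j - 0.6628k
0.1607 - 0.6676i + 0.2986j - 0.6628k


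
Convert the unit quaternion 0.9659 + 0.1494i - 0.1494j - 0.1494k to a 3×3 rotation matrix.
[[0.9107, 0.244, -0.3333], [-0.3333, 0.9107, -0.244], [0.244, 0.3333, 0.9107]]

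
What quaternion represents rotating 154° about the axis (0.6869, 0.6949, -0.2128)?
0.225 + 0.6693i + 0.6771j - 0.2073k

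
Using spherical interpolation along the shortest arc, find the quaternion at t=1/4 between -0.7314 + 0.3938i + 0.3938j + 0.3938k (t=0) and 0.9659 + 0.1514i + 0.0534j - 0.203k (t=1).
-0.8414 + 0.2677i + 0.2947j + 0.3655k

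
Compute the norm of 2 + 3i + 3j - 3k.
√31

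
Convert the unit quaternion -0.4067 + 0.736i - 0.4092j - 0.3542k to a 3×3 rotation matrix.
[[0.4142, -0.8904, -0.1885], [-0.3142, -0.3343, 0.8885], [-0.8542, -0.3088, -0.4183]]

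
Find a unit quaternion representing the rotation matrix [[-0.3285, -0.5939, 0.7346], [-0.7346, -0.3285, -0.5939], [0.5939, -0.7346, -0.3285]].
-0.061 + 0.5763i - 0.5763j + 0.5763k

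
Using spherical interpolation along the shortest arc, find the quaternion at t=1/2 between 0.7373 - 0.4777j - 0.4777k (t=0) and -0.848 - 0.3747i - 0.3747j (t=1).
0.9321 + 0.2203i - 0.0606j - 0.2809k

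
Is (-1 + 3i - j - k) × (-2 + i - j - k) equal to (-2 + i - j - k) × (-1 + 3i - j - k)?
No: pq = -3 - 7i + 5j + k ≠ -3 - 7i + j + 5k = qp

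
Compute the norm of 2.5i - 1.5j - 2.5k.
3.841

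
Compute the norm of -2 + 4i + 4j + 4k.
√52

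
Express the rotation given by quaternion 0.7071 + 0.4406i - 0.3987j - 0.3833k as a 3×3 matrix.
[[0.3882, 0.1907, -0.9016], [-0.8934, 0.3179, -0.3175], [0.2261, 0.9287, 0.2938]]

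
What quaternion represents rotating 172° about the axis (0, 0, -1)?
0.0698 - 0.9976k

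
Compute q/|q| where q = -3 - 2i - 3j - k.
-0.6255 - 0.417i - 0.6255j - 0.2085k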